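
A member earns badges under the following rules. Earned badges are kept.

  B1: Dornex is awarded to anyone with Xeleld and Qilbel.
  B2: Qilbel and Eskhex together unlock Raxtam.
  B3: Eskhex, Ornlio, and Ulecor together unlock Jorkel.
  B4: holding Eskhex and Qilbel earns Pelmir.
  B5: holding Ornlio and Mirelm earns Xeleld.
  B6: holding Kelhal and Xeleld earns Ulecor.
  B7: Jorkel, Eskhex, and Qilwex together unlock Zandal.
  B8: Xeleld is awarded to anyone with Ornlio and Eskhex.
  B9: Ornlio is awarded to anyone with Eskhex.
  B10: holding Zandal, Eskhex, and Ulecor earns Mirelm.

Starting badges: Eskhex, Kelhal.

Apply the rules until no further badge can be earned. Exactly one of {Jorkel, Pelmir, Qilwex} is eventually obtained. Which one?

With Eskhex, Ornlio is earned (B9).
With Ornlio and Eskhex, Xeleld is earned (B8).
With Kelhal and Xeleld, Ulecor is earned (B6).
With Eskhex, Ornlio, and Ulecor, Jorkel is earned (B3).
Pelmir would need Eskhex and Qilbel (B4), but Qilbel is never earned. No rule produces Qilwex, and it is not given.

Jorkel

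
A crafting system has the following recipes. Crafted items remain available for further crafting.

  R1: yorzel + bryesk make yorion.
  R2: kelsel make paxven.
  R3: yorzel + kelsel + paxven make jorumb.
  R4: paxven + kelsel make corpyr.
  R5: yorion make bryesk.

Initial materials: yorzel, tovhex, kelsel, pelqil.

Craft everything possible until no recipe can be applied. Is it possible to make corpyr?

Using R2, kelsel makes paxven.
Using R4, paxven and kelsel make corpyr.

Yes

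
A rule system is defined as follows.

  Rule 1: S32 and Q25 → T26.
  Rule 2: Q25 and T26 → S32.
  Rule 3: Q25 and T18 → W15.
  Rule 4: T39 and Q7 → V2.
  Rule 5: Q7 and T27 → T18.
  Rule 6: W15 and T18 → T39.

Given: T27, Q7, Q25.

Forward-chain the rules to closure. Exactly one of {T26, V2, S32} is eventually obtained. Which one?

V2

Q7 and T27 hold, so T18 follows (Rule 5).
Q25 and T18 hold, so W15 follows (Rule 3).
From W15 and T18, Rule 6 gives T39.
T39 and Q7 hold, so V2 follows (Rule 4).
S32 would need Q25 and T26 (Rule 2), but T26 is never established. T26 would need S32 and Q25 (Rule 1), but S32 is never established.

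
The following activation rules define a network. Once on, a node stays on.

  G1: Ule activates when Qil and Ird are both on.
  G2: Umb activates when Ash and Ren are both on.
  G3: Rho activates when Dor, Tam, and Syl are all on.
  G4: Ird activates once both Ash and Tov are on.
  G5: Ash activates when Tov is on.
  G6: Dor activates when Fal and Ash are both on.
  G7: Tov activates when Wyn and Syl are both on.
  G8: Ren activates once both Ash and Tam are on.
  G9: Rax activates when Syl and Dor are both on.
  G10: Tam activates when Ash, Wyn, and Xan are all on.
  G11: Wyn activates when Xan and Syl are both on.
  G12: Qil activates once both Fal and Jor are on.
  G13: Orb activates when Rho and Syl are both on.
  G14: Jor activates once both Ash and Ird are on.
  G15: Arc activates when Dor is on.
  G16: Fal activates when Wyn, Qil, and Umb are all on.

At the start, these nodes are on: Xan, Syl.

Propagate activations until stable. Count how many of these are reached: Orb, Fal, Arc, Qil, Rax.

0

Orb would need Rho and Syl (G13), but Rho never turns on.
Fal would need Wyn, Qil, and Umb (G16), but Qil never turns on.
Arc would need Dor (G15), but Dor never turns on.
Qil would need Fal and Jor (G12), but Fal never turns on.
Rax would need Syl and Dor (G9), but Dor never turns on.
None of the 5 are reached.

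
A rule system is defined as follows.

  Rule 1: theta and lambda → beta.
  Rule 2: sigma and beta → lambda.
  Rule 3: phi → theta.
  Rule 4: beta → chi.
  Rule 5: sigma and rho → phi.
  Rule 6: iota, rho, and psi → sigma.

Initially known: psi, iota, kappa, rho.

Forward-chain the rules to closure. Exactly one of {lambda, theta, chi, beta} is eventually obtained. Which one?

theta

iota, rho, and psi hold, so sigma follows (Rule 6).
sigma and rho hold, so phi follows (Rule 5).
From phi, Rule 3 gives theta.
chi would need beta (Rule 4), but beta is never established. beta would need theta and lambda (Rule 1), but lambda is never established. lambda would need sigma and beta (Rule 2), but beta is never established.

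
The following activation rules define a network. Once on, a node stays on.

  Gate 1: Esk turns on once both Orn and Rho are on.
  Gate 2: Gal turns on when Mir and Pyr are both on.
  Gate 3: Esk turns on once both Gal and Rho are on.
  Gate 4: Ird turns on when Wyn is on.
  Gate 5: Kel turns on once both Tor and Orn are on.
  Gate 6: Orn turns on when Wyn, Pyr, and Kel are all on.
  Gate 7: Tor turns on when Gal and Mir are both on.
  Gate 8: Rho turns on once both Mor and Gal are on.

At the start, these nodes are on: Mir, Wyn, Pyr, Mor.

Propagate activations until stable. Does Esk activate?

Yes

Gate 2: Mir and Pyr on → Gal on.
Mor and Gal are on, so Rho turns on (Gate 8).
Gal and Rho are on, so Esk turns on (Gate 3).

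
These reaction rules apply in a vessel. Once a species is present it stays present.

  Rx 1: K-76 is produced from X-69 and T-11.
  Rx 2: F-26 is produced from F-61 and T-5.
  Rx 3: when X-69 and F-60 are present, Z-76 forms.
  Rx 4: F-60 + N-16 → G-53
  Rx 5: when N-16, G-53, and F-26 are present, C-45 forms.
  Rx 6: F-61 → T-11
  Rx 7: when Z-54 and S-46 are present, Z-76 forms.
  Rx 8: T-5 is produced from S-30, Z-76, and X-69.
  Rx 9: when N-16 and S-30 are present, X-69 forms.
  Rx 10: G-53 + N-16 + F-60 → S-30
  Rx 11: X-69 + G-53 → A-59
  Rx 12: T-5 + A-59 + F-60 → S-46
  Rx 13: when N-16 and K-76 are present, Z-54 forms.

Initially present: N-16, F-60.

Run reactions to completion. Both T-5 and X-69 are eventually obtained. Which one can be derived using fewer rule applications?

X-69

X-69: F-60 and N-16 present → G-53 forms (Rx 4). G-53, N-16, and F-60 present → S-30 forms (Rx 10). N-16 and S-30 present → X-69 forms (Rx 9). [3 rule applications]
T-5: F-60 and N-16 present → G-53 forms (Rx 4). G-53, N-16, and F-60 present → S-30 forms (Rx 10). N-16 and S-30 present → X-69 forms (Rx 9). X-69 and F-60 present → Z-76 forms (Rx 3). S-30, Z-76, and X-69 present → T-5 forms (Rx 8). [5 rule applications]
X-69 needs fewer.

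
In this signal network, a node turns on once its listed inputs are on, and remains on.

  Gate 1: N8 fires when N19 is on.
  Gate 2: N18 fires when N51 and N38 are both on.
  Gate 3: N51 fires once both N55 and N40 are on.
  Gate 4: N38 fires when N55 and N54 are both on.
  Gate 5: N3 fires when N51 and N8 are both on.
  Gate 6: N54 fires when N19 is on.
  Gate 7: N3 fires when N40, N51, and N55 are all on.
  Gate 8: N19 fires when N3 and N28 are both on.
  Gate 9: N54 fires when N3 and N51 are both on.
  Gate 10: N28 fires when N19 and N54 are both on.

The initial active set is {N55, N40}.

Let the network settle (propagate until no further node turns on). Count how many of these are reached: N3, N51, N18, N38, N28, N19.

4

N55 and N40 are on, so N51 fires (Gate 3).
Gate 7: N40, N51, and N55 on → N3 on.
N3 and N51 are on, so N54 fires (Gate 9).
N55 and N54 are on, so N38 fires (Gate 4).
Gate 2: N51 and N38 on → N18 on.
N3: reached.
N51: reached.
N18: reached.
N38: reached.
N28 would need N19 and N54 (Gate 10), but N19 never turns on.
N19 would need N3 and N28 (Gate 8), but N28 never turns on.
Reached: N3, N51, N18, and N38 — 4 of the 6.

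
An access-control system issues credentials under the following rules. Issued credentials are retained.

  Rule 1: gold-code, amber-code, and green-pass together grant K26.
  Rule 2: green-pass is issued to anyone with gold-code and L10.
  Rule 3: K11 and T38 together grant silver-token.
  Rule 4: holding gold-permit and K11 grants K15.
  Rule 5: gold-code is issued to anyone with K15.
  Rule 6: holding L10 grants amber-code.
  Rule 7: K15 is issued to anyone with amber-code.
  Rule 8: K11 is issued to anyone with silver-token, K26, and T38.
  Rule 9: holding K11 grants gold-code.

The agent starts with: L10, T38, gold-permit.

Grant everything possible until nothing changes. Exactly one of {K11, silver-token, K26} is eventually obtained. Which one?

K26

Holding L10 grants amber-code (Rule 6).
Holding amber-code grants K15 (Rule 7).
Holding K15 grants gold-code (Rule 5).
Holding gold-code and L10 grants green-pass (Rule 2).
Holding gold-code, amber-code, and green-pass grants K26 (Rule 1).
silver-token would need K11 and T38 (Rule 3), but K11 is never granted. K11 would need silver-token, K26, and T38 (Rule 8), but silver-token is never granted.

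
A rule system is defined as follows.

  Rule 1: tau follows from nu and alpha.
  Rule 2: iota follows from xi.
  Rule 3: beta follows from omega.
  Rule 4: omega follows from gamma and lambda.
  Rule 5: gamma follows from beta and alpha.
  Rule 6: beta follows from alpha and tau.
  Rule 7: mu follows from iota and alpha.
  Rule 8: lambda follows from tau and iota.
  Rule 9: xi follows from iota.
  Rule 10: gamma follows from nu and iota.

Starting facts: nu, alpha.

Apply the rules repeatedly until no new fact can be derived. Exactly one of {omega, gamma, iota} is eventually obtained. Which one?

From nu and alpha, Rule 1 gives tau.
alpha and tau hold, so beta follows (Rule 6).
From beta and alpha, Rule 5 gives gamma.
iota would need xi (Rule 2), but xi is never established. omega would need gamma and lambda (Rule 4), but lambda is never established.

gamma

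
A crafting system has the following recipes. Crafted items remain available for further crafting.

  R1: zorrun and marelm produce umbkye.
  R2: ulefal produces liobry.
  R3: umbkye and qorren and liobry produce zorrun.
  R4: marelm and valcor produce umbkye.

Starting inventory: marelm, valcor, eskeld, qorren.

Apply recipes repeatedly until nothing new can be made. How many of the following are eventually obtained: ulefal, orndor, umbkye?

1

marelm and valcor → umbkye (R4).
No rule produces ulefal, and it is not given.
No rule produces orndor, and it is not given.
umbkye: reached.
Reached: umbkye — 1 of the 3.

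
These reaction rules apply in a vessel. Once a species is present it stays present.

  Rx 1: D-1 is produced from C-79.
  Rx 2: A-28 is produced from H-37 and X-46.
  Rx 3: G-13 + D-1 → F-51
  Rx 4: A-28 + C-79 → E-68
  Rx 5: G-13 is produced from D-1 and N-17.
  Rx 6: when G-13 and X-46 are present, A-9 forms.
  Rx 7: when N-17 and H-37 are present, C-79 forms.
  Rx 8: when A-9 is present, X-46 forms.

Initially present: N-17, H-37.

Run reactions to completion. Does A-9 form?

No

A-9 would need G-13 and X-46 (Rx 6), but X-46 never forms.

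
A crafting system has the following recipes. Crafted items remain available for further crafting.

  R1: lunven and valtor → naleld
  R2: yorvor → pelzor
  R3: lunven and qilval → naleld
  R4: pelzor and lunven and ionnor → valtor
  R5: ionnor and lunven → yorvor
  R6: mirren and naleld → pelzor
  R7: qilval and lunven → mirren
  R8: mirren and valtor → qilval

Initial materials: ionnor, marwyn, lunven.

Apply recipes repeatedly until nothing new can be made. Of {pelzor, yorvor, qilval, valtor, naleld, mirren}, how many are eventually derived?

ionnor and lunven → yorvor (R5).
Using R2, yorvor makes pelzor.
pelzor and lunven and ionnor → valtor (R4).
Using R1, lunven and valtor make naleld.
pelzor: reached.
yorvor: reached.
qilval would need mirren and valtor (R8), but mirren is never obtained.
valtor: reached.
naleld: reached.
mirren would need qilval and lunven (R7), but qilval is never obtained.
Reached: pelzor, yorvor, valtor, and naleld — 4 of the 6.

4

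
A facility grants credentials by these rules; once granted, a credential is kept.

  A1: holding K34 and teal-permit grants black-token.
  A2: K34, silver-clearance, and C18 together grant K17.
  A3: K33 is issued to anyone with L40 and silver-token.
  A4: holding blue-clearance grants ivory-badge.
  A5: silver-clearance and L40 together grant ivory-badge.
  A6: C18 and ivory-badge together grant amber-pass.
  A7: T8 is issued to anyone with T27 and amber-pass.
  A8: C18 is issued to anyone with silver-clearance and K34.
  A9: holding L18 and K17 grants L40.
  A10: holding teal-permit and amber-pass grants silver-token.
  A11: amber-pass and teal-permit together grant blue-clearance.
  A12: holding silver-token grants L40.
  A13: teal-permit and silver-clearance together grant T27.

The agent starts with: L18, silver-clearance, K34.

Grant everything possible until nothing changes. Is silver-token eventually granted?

No

silver-token would need teal-permit and amber-pass (A10), but teal-permit is never granted.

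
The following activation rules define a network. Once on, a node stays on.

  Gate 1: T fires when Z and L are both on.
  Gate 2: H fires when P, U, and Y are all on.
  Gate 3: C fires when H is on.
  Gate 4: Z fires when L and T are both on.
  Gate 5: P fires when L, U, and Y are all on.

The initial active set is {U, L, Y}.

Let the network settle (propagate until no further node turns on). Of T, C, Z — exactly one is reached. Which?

L, U, and Y are on, so P fires (Gate 5).
P, U, and Y are on, so H fires (Gate 2).
Gate 3: H on → C on.
T would need Z and L (Gate 1), but Z never turns on. Z would need L and T (Gate 4), but T never turns on.

C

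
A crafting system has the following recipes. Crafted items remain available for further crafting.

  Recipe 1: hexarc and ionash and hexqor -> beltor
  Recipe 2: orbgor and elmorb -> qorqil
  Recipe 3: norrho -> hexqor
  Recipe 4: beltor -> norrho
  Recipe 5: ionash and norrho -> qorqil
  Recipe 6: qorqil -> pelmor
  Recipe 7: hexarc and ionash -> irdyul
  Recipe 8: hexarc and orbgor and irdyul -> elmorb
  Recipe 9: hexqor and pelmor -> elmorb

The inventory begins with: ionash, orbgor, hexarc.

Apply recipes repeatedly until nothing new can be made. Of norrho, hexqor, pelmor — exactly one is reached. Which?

hexarc and ionash -> irdyul (Recipe 7).
Using Recipe 8, hexarc, orbgor, and irdyul make elmorb.
Using Recipe 2, orbgor and elmorb make qorqil.
Using Recipe 6, qorqil makes pelmor.
norrho would need beltor (Recipe 4), but beltor is never obtained. hexqor would need norrho (Recipe 3), but norrho is never obtained.

pelmor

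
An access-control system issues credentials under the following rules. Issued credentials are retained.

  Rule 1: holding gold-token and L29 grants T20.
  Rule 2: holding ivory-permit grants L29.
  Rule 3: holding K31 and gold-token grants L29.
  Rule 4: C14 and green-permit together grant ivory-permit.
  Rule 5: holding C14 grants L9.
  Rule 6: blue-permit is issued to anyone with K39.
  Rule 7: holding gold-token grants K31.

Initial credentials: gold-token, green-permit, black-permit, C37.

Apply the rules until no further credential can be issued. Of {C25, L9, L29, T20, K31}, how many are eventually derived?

3

Holding gold-token grants K31 (Rule 7).
Holding K31 and gold-token grants L29 (Rule 3).
Holding gold-token and L29 grants T20 (Rule 1).
No rule produces C25, and it is not given.
L9 would need C14 (Rule 5), but C14 is never granted.
L29: reached.
T20: reached.
K31: reached.
Reached: L29, T20, and K31 — 3 of the 5.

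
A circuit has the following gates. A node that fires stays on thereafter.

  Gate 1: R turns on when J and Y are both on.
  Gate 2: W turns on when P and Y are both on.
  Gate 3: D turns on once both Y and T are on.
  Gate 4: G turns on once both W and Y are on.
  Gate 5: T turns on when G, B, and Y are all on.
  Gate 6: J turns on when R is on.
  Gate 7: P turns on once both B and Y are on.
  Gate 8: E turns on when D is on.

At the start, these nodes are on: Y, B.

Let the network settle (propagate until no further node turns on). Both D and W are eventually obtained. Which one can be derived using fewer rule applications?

W

W: Gate 7: B and Y on → P on. P and Y are on, so W turns on (Gate 2). [2 rule applications]
D: B and Y are on, so P turns on (Gate 7). Gate 2: P and Y on → W on. W and Y are on, so G turns on (Gate 4). G, B, and Y are on, so T turns on (Gate 5). Gate 3: Y and T on → D on. [5 rule applications]
W needs fewer.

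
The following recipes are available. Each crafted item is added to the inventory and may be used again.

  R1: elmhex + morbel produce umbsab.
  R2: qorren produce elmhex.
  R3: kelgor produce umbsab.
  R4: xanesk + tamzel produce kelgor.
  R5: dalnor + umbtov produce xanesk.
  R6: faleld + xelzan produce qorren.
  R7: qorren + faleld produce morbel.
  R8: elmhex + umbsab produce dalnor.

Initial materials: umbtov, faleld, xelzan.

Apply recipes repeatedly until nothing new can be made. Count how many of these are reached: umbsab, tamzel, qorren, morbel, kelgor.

3

Using R6, faleld and xelzan make qorren.
qorren → elmhex (R2).
qorren + faleld → morbel (R7).
Using R1, elmhex and morbel make umbsab.
umbsab: reached.
No rule produces tamzel, and it is not given.
qorren: reached.
morbel: reached.
kelgor would need xanesk and tamzel (R4), but tamzel is never obtained.
Reached: umbsab, qorren, and morbel — 3 of the 5.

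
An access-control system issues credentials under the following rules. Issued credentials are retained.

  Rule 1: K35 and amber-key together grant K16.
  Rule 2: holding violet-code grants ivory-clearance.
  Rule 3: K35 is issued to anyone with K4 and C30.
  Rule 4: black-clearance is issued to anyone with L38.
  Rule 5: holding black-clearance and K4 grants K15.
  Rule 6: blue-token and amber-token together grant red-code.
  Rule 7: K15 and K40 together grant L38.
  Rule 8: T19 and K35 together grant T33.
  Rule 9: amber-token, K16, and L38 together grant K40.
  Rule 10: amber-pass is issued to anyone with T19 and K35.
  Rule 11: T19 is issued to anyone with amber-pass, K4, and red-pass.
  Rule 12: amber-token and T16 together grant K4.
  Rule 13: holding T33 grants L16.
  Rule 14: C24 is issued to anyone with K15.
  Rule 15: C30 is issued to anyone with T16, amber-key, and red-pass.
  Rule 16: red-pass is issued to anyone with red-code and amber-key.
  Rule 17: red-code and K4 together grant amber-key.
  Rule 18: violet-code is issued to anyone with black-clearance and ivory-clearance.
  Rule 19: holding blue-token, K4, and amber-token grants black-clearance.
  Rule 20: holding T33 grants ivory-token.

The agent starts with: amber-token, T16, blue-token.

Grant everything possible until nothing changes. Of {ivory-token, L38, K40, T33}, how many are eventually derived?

ivory-token would need T33 (Rule 20), but T33 is never granted.
L38 would need K15 and K40 (Rule 7), but K40 is never granted.
K40 would need amber-token, K16, and L38 (Rule 9), but L38 is never granted.
T33 would need T19 and K35 (Rule 8), but T19 is never granted.
None of the 4 are reached.

0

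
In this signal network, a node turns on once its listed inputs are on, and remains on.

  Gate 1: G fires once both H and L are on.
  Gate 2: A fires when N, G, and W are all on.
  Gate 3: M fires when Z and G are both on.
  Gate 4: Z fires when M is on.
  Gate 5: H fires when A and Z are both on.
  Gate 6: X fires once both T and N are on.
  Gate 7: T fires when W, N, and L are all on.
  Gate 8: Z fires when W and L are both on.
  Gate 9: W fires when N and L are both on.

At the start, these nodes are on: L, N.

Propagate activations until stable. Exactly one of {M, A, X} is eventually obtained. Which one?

X

Gate 9: N and L on → W on.
Gate 7: W, N, and L on → T on.
Gate 6: T and N on → X on.
A would need N, G, and W (Gate 2), but G never turns on. M would need Z and G (Gate 3), but G never turns on.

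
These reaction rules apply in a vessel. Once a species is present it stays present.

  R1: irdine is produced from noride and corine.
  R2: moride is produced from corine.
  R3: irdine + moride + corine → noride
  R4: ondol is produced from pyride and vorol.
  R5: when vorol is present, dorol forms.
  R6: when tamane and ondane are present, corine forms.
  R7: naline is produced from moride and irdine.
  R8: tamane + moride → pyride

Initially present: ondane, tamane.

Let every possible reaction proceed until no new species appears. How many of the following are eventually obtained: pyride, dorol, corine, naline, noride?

2

tamane and ondane present → corine forms (R6).
corine present → moride forms (R2).
tamane and moride present → pyride forms (R8).
pyride: reached.
dorol would need vorol (R5), but vorol never forms.
corine: reached.
naline would need moride and irdine (R7), but irdine never forms.
noride would need irdine, moride, and corine (R3), but irdine never forms.
Reached: pyride and corine — 2 of the 5.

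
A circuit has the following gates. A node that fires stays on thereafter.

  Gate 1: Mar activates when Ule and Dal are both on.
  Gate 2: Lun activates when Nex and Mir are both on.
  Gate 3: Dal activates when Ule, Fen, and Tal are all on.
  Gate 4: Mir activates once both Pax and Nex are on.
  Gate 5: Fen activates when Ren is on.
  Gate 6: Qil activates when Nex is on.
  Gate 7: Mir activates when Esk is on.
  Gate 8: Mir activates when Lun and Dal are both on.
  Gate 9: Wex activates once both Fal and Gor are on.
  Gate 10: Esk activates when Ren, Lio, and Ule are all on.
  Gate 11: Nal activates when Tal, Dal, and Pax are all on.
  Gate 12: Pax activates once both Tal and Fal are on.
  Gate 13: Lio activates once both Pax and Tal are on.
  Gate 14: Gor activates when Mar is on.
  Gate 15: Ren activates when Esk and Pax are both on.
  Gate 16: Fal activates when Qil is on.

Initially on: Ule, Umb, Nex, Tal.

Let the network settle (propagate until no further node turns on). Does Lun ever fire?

Nex is on, so Qil activates (Gate 6).
Qil is on, so Fal activates (Gate 16).
Gate 12: Tal and Fal on → Pax on.
Gate 4: Pax and Nex on → Mir on.
Nex and Mir are on, so Lun activates (Gate 2).

Yes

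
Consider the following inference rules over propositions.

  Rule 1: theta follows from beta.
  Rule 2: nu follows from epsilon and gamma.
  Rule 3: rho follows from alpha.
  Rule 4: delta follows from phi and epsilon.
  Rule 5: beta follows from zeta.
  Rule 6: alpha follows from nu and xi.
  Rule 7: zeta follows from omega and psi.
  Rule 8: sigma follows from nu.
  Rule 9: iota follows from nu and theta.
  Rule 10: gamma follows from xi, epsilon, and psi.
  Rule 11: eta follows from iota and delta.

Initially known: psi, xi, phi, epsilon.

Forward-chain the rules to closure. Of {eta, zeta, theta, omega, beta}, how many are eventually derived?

0

eta would need iota and delta (Rule 11), but iota is never established.
zeta would need omega and psi (Rule 7), but omega is never established.
theta would need beta (Rule 1), but beta is never established.
No rule produces omega, and it is not given.
beta would need zeta (Rule 5), but zeta is never established.
None of the 5 are reached.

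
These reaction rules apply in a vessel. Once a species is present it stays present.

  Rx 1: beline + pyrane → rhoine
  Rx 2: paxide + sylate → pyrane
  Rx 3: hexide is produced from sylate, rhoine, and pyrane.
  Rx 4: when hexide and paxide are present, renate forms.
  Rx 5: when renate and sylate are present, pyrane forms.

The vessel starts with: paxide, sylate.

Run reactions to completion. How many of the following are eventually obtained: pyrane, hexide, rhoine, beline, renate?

paxide and sylate present → pyrane forms (Rx 2).
pyrane: reached.
hexide would need sylate, rhoine, and pyrane (Rx 3), but rhoine never forms.
rhoine would need beline and pyrane (Rx 1), but beline never forms.
No rule produces beline, and it is not given.
renate would need hexide and paxide (Rx 4), but hexide never forms.
Reached: pyrane — 1 of the 5.

1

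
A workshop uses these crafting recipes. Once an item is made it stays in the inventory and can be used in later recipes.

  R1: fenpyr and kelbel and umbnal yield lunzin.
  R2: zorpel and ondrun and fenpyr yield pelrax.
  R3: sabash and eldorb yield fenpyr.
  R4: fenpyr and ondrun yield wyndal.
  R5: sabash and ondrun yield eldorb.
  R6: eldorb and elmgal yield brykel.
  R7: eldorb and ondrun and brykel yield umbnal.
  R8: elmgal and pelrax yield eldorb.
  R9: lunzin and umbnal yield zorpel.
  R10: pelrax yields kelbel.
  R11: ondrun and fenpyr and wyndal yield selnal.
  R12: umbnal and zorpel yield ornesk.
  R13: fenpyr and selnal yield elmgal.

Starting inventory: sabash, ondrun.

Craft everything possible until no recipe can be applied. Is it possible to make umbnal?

Using R5, sabash and ondrun make eldorb.
sabash and eldorb → fenpyr (R3).
fenpyr and ondrun → wyndal (R4).
Using R11, ondrun, fenpyr, and wyndal make selnal.
Using R13, fenpyr and selnal make elmgal.
eldorb and elmgal → brykel (R6).
Using R7, eldorb, ondrun, and brykel make umbnal.

Yes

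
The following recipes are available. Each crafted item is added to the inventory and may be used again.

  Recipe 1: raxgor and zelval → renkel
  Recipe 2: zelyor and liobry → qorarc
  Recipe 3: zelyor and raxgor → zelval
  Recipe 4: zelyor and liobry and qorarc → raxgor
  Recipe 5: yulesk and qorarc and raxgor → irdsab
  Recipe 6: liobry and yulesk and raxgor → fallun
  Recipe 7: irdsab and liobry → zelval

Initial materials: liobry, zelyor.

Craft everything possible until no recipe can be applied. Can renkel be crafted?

Yes

zelyor and liobry → qorarc (Recipe 2).
zelyor and liobry and qorarc → raxgor (Recipe 4).
Using Recipe 3, zelyor and raxgor make zelval.
Using Recipe 1, raxgor and zelval make renkel.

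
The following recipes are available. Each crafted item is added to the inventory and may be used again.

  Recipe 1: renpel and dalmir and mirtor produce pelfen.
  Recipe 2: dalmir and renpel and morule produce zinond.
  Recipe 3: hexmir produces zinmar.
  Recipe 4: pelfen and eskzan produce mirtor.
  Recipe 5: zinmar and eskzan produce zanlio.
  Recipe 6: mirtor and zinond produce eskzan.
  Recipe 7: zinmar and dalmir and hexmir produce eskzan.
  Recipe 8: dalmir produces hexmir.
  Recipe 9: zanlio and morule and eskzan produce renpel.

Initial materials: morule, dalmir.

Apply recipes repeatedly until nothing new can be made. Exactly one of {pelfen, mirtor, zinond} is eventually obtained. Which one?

dalmir → hexmir (Recipe 8).
hexmir → zinmar (Recipe 3).
zinmar and dalmir and hexmir → eskzan (Recipe 7).
zinmar and eskzan → zanlio (Recipe 5).
Using Recipe 9, zanlio, morule, and eskzan make renpel.
Using Recipe 2, dalmir, renpel, and morule make zinond.
pelfen would need renpel, dalmir, and mirtor (Recipe 1), but mirtor is never obtained. mirtor would need pelfen and eskzan (Recipe 4), but pelfen is never obtained.

zinond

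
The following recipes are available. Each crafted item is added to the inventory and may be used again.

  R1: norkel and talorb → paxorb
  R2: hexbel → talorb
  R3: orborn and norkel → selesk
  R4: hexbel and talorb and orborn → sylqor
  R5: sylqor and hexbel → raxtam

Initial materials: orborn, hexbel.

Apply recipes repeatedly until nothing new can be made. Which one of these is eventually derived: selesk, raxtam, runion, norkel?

Using R2, hexbel makes talorb.
hexbel and talorb and orborn → sylqor (R4).
Using R5, sylqor and hexbel make raxtam.
selesk would need orborn and norkel (R3), but norkel is never obtained. No rule produces norkel, and it is not given. No rule produces runion, and it is not given.

raxtam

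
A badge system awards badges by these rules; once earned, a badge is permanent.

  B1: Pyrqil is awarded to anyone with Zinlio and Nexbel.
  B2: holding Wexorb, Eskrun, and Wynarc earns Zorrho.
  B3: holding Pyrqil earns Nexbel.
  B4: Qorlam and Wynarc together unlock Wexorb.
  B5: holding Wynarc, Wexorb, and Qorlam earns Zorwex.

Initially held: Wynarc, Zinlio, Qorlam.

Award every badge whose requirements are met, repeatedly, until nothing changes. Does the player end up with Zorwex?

Yes

With Qorlam and Wynarc, Wexorb is earned (B4).
With Wynarc, Wexorb, and Qorlam, Zorwex is earned (B5).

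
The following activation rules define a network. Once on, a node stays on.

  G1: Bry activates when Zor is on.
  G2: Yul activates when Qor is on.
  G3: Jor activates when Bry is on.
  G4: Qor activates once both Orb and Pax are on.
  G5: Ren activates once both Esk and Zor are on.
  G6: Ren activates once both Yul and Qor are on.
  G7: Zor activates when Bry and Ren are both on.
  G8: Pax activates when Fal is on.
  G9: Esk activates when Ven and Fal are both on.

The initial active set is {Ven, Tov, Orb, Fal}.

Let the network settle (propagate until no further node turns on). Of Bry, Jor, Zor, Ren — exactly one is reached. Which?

Fal is on, so Pax activates (G8).
Orb and Pax are on, so Qor activates (G4).
Qor is on, so Yul activates (G2).
Yul and Qor are on, so Ren activates (G6).
Bry would need Zor (G1), but Zor never turns on. Jor would need Bry (G3), but Bry never turns on. Zor would need Bry and Ren (G7), but Bry never turns on.

Ren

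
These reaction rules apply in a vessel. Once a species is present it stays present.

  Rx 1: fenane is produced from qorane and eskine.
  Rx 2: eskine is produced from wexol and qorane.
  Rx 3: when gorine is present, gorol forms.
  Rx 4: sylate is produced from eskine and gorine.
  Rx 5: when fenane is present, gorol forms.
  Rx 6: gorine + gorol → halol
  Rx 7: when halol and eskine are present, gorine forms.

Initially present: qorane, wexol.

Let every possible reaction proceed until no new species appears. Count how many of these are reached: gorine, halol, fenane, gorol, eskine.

wexol and qorane present → eskine forms (Rx 2).
qorane and eskine present → fenane forms (Rx 1).
fenane present → gorol forms (Rx 5).
gorine would need halol and eskine (Rx 7), but halol never forms.
halol would need gorine and gorol (Rx 6), but gorine never forms.
fenane: reached.
gorol: reached.
eskine: reached.
Reached: fenane, gorol, and eskine — 3 of the 5.

3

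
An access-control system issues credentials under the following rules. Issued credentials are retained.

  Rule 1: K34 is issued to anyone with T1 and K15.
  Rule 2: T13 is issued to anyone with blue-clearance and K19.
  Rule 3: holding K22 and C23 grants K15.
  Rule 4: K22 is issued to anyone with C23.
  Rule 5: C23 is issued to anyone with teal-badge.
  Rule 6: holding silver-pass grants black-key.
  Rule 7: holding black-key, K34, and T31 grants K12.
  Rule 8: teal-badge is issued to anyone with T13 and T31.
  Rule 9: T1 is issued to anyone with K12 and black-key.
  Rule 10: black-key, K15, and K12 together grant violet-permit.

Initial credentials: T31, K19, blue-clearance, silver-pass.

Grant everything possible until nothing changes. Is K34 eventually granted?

No

K34 would need T1 and K15 (Rule 1), but T1 is never granted.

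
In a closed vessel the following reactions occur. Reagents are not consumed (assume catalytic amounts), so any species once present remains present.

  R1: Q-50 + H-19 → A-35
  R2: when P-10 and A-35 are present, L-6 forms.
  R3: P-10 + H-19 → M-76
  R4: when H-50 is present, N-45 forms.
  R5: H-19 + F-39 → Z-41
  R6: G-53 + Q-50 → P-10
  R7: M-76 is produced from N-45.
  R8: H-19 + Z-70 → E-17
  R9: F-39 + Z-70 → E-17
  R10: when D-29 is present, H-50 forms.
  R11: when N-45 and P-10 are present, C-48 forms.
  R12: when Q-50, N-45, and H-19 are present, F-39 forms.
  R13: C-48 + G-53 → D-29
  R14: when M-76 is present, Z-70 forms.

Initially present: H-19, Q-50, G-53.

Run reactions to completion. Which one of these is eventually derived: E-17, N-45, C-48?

G-53 and Q-50 present → P-10 forms (R6).
P-10 and H-19 present → M-76 forms (R3).
M-76 present → Z-70 forms (R14).
H-19 and Z-70 present → E-17 forms (R8).
C-48 would need N-45 and P-10 (R11), but N-45 never forms. N-45 would need H-50 (R4), but H-50 never forms.

E-17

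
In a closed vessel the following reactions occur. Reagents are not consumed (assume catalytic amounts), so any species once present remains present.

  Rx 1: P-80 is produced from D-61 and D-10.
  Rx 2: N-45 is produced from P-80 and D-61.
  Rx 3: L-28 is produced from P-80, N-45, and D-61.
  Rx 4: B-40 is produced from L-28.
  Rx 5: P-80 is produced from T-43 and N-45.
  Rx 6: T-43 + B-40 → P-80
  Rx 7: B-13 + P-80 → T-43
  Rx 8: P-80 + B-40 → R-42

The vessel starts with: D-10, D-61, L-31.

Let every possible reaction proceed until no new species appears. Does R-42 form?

Yes

D-61 and D-10 present → P-80 forms (Rx 1).
P-80 and D-61 present → N-45 forms (Rx 2).
P-80, N-45, and D-61 present → L-28 forms (Rx 3).
L-28 present → B-40 forms (Rx 4).
P-80 and B-40 present → R-42 forms (Rx 8).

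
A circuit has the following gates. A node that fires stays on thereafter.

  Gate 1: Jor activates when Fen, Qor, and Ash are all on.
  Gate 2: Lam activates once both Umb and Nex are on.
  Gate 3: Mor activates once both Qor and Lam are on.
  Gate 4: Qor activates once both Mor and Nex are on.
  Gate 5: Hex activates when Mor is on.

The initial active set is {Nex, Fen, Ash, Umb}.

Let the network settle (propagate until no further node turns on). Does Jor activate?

No

Jor would need Fen, Qor, and Ash (Gate 1), but Qor never turns on.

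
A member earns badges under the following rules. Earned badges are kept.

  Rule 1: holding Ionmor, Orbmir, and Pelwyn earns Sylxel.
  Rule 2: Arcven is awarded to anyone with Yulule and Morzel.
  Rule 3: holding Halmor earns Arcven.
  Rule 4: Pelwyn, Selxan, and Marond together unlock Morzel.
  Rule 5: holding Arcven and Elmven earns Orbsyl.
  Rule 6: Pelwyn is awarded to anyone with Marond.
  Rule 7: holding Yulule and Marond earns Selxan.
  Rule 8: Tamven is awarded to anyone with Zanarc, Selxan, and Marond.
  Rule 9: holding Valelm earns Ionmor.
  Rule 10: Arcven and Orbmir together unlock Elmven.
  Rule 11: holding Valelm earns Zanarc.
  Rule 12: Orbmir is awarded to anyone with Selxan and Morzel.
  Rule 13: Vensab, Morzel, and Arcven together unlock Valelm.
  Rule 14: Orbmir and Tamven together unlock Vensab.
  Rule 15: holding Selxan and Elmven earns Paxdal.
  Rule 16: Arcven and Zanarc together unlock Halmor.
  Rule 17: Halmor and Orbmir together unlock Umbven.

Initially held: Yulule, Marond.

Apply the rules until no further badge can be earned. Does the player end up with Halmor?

Halmor would need Arcven and Zanarc (Rule 16), but Zanarc is never earned.

No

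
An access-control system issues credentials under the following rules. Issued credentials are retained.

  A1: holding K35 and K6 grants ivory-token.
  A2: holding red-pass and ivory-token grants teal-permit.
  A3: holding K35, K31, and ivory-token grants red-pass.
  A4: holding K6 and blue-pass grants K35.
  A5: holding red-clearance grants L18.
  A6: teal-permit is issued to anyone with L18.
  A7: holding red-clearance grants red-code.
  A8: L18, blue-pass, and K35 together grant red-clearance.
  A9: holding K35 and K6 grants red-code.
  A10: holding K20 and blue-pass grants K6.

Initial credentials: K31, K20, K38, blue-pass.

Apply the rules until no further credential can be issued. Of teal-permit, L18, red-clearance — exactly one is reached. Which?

Holding K20 and blue-pass grants K6 (A10).
Holding K6 and blue-pass grants K35 (A4).
Holding K35 and K6 grants ivory-token (A1).
Holding K35, K31, and ivory-token grants red-pass (A3).
Holding red-pass and ivory-token grants teal-permit (A2).
L18 would need red-clearance (A5), but red-clearance is never granted. red-clearance would need L18, blue-pass, and K35 (A8), but L18 is never granted.

teal-permit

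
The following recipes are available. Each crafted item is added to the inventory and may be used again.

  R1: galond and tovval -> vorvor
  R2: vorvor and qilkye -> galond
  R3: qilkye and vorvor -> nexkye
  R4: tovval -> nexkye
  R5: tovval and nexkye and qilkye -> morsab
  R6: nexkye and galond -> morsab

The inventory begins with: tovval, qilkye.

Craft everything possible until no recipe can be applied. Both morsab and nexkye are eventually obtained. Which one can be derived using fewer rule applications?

nexkye

nexkye: tovval -> nexkye (R4). [1 rule application]
morsab: tovval -> nexkye (R4). tovval and nexkye and qilkye -> morsab (R5). [2 rule applications]
nexkye needs fewer.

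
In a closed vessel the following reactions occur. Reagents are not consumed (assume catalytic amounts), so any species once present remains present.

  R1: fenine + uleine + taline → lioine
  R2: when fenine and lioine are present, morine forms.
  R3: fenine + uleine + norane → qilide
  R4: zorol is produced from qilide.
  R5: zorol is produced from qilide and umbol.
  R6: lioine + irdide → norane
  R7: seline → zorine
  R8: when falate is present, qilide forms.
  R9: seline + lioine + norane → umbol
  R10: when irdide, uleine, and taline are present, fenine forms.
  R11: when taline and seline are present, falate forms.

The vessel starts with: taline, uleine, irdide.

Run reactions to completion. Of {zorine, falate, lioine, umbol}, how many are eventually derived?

1

irdide, uleine, and taline present → fenine forms (R10).
fenine, uleine, and taline present → lioine forms (R1).
zorine would need seline (R7), but seline never forms.
falate would need taline and seline (R11), but seline never forms.
lioine: reached.
umbol would need seline, lioine, and norane (R9), but seline never forms.
Reached: lioine — 1 of the 4.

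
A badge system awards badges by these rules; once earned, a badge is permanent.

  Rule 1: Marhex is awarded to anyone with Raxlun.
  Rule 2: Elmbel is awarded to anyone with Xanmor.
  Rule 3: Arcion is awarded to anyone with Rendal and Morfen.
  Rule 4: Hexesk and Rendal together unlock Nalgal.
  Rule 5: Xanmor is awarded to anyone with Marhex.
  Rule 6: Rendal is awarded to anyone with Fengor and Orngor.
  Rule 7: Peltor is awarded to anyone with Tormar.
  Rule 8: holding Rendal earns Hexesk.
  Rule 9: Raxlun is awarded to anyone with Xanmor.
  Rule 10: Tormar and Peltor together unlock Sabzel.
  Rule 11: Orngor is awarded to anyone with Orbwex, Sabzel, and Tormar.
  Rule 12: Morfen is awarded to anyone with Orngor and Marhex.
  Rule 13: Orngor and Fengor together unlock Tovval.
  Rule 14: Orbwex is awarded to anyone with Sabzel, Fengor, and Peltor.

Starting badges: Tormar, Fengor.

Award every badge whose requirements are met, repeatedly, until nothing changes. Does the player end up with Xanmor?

No

Xanmor would need Marhex (Rule 5), but Marhex is never earned.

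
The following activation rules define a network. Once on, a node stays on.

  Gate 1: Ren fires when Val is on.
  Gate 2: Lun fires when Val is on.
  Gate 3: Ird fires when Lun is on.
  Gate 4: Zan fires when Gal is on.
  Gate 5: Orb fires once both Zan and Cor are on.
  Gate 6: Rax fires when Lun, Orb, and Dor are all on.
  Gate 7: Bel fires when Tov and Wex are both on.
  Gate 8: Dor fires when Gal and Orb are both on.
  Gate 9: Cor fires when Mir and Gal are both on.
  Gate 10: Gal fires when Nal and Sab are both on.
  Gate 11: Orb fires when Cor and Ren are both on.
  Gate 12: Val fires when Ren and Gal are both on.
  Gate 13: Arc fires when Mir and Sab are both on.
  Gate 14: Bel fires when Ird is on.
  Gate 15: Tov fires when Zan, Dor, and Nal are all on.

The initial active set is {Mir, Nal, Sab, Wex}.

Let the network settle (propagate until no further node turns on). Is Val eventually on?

No

Val would need Ren and Gal (Gate 12), but Ren never turns on.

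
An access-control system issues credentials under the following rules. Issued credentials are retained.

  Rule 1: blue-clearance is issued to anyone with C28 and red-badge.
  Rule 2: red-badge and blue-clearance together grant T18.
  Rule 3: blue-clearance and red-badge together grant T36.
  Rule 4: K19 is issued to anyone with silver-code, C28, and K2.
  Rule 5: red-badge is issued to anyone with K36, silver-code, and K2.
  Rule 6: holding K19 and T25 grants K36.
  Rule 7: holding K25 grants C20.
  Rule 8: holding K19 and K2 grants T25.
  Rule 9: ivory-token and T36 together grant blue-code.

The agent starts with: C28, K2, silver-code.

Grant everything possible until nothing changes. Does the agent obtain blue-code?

No

blue-code would need ivory-token and T36 (Rule 9), but ivory-token is never granted.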